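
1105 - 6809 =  - 5704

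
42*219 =9198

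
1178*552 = 650256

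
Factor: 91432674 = 2^1*3^2*19^1*101^1*2647^1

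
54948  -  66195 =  -11247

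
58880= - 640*( - 92 ) 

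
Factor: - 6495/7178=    - 2^(-1) * 3^1*5^1*37^( - 1 )*97^( -1)*433^1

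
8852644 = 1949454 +6903190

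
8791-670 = 8121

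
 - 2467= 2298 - 4765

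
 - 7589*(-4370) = 33163930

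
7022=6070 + 952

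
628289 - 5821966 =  - 5193677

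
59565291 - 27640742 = 31924549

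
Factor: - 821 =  - 821^1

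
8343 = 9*927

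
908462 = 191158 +717304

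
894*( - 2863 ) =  - 2559522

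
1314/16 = 82 + 1/8 = 82.12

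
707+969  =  1676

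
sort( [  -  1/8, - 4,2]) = [ - 4, - 1/8, 2] 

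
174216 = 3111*56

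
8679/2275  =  8679/2275  =  3.81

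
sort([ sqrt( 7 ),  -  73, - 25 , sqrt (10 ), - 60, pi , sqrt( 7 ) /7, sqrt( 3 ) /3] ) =[ - 73, - 60,- 25,sqrt( 7)/7, sqrt ( 3)/3, sqrt( 7), pi,sqrt ( 10 ) ] 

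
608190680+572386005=1180576685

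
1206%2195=1206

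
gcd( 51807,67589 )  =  1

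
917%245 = 182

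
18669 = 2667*7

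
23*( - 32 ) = - 736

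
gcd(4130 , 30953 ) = 1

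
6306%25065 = 6306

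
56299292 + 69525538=125824830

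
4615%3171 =1444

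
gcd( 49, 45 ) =1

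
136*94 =12784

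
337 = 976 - 639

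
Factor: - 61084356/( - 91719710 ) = 30542178/45859855 = 2^1*3^1*5^(  -  1)*73^1*103^1*677^1*9171971^( - 1)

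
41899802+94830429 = 136730231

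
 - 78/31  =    -  78/31  =  - 2.52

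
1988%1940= 48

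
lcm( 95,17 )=1615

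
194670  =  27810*7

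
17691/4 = 4422 + 3/4 =4422.75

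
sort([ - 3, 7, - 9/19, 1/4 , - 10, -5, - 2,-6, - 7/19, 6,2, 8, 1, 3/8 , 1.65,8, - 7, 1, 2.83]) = [ - 10, - 7 , - 6, - 5,  -  3, - 2, - 9/19, - 7/19, 1/4, 3/8, 1, 1, 1.65, 2,2.83, 6, 7, 8 , 8] 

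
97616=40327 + 57289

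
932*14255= 13285660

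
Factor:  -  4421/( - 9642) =2^( - 1 )*3^( - 1 )*1607^( - 1)  *4421^1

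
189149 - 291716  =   - 102567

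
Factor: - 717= - 3^1*239^1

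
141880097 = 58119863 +83760234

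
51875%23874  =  4127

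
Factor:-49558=-2^1*71^1*349^1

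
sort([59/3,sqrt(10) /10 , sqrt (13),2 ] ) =[ sqrt(10 ) /10,2,sqrt( 13 )  ,  59/3 ] 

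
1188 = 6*198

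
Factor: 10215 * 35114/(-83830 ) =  - 3^2*83^(-1)*97^1*101^(-1)*181^1*227^1 = - 35868951/8383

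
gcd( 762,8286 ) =6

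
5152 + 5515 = 10667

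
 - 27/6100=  - 27/6100 = -0.00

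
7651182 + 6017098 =13668280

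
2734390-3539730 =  - 805340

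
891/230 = 3+201/230 = 3.87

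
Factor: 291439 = 291439^1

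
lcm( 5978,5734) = 280966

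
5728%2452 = 824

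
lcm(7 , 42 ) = 42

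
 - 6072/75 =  - 2024/25 = - 80.96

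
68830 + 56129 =124959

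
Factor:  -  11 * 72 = - 2^3*3^2 * 11^1 = - 792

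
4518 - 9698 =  - 5180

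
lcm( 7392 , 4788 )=421344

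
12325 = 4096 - -8229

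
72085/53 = 1360 + 5/53 = 1360.09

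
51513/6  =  8585 + 1/2 = 8585.50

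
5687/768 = 5687/768   =  7.40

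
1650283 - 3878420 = -2228137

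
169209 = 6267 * 27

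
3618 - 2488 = 1130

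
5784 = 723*8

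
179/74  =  2+31/74 =2.42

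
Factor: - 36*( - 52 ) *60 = 2^6*3^3*5^1*13^1 = 112320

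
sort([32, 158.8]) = [32, 158.8]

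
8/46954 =4/23477 = 0.00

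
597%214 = 169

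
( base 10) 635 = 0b1001111011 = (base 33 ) j8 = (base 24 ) 12B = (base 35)i5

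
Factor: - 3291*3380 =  - 2^2*3^1*5^1*13^2  *1097^1=-11123580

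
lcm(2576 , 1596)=146832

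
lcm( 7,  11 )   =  77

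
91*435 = 39585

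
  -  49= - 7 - 42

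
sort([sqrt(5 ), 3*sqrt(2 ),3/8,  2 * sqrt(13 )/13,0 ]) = [ 0, 3/8, 2*sqrt( 13 )/13,sqrt( 5 ), 3 *sqrt( 2 )]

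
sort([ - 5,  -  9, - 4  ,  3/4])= [ - 9, - 5, - 4,3/4]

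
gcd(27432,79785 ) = 27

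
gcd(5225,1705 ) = 55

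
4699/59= 4699/59  =  79.64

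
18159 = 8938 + 9221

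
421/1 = 421  =  421.00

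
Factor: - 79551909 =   -  3^3* 2946367^1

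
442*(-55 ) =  - 24310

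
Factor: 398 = 2^1*199^1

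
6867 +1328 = 8195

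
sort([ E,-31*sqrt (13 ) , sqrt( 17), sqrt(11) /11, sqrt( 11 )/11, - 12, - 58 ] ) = [-31*sqrt(13 ),-58 ,  -  12, sqrt(11 ) /11, sqrt ( 11)/11,E, sqrt( 17 )] 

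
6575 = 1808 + 4767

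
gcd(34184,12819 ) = 4273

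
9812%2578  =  2078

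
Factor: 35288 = 2^3*11^1*401^1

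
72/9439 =72/9439 = 0.01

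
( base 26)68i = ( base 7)15325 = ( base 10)4282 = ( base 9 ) 5777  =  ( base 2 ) 1000010111010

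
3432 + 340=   3772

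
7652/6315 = 1 + 1337/6315 = 1.21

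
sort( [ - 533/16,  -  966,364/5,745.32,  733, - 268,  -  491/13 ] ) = [-966, - 268,-491/13,  -  533/16, 364/5 , 733, 745.32]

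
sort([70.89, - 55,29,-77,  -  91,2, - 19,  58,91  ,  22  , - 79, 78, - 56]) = [  -  91, - 79, - 77, - 56  , - 55,-19, 2, 22, 29, 58,  70.89, 78, 91] 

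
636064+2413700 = 3049764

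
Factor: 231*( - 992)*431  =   - 2^5*3^1*7^1*11^1*31^1*431^1 = - 98764512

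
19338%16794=2544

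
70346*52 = 3657992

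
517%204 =109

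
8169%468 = 213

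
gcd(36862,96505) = 1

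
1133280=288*3935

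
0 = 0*656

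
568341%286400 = 281941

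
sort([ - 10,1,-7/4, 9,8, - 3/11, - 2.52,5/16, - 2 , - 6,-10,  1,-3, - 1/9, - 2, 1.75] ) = [ - 10, - 10,-6,-3, - 2.52, - 2 , - 2,  -  7/4 , - 3/11,  -  1/9, 5/16 , 1,1,1.75,8,9 ]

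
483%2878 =483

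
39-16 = 23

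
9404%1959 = 1568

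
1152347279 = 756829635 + 395517644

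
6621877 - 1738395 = 4883482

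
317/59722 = 317/59722  =  0.01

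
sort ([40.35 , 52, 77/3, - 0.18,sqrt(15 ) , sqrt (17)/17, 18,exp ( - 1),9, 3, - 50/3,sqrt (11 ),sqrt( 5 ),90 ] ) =[ - 50/3, -0.18,  sqrt(17)/17, exp( - 1),sqrt (5),3,sqrt(11 ),sqrt( 15 ),9, 18 , 77/3, 40.35, 52,90]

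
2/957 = 2/957 = 0.00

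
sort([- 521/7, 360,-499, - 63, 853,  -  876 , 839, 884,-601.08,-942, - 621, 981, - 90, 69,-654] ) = [ - 942,- 876,-654,-621, - 601.08, - 499,-90, -521/7,-63,  69,360, 839, 853, 884,981]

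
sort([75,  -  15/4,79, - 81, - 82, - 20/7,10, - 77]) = [ - 82,  -  81, - 77, - 15/4, - 20/7, 10,75,79]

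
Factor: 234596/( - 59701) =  - 2^2*223^1*227^( - 1 ) =- 892/227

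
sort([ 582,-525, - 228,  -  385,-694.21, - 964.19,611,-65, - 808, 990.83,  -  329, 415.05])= [ - 964.19, - 808,  -  694.21,-525,  -  385, -329 ,-228,- 65,415.05, 582, 611, 990.83 ] 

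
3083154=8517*362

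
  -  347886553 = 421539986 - 769426539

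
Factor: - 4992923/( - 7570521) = 3^(-2)*7^(-1 ) * 13^1*433^1*887^1*120167^(-1) 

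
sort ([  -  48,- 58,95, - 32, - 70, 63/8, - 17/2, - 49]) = [ - 70, - 58,-49,- 48, - 32,  -  17/2,63/8, 95] 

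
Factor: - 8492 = -2^2*11^1*193^1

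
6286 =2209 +4077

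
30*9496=284880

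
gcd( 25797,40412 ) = 1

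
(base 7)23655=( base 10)6165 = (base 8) 14025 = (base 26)933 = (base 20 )F85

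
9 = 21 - 12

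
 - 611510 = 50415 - 661925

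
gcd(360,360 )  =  360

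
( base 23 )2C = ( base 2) 111010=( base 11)53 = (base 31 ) 1r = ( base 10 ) 58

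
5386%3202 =2184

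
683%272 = 139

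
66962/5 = 66962/5 = 13392.40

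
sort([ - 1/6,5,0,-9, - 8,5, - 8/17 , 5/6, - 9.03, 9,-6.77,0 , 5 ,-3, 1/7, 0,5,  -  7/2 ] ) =[ - 9.03,- 9, - 8, - 6.77, - 7/2, - 3  ,-8/17, - 1/6, 0 , 0,0 , 1/7,5/6,5,5,5, 5,9 ] 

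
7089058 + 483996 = 7573054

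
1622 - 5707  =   - 4085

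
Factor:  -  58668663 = -3^1*41^1*476981^1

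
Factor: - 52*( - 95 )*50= 2^3*5^3*13^1*19^1= 247000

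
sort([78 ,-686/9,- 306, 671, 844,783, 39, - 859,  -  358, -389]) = [ - 859, - 389 , - 358, - 306 , - 686/9,39,78, 671,  783,  844]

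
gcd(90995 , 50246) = 1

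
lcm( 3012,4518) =9036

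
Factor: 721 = 7^1 * 103^1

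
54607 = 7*7801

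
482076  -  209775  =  272301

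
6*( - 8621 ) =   -  51726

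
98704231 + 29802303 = 128506534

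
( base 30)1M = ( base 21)2a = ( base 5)202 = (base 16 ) 34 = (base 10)52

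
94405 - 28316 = 66089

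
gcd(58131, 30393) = 9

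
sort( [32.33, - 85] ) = [-85, 32.33 ] 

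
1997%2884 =1997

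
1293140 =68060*19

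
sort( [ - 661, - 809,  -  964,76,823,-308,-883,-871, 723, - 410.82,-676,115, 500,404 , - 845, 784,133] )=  [ - 964,-883 , - 871, - 845,- 809, - 676, - 661, - 410.82,- 308, 76,115, 133, 404, 500, 723, 784, 823 ] 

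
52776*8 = 422208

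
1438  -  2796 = - 1358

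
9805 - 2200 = 7605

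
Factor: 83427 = 3^1*27809^1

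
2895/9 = 965/3 =321.67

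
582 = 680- 98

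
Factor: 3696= 2^4 * 3^1 * 7^1*11^1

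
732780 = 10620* 69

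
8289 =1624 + 6665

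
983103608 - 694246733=288856875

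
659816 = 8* 82477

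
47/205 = 47/205 = 0.23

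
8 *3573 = 28584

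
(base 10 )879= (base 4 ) 31233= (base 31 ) SB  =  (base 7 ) 2364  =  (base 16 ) 36f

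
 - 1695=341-2036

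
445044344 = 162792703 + 282251641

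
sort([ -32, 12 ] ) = [ - 32, 12 ] 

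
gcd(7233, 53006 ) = 1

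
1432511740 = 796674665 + 635837075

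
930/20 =46 + 1/2=46.50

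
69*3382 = 233358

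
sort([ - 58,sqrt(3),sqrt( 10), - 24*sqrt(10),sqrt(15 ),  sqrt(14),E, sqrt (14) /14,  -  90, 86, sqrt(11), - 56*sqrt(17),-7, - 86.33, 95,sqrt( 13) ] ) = [ - 56 * sqrt(17),- 90, - 86.33, - 24 * sqrt(10), - 58, - 7,sqrt(14)/14, sqrt(3 ), E, sqrt(10), sqrt(11 ), sqrt( 13),sqrt( 14 ),sqrt(15), 86, 95 ] 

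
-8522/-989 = 8 +610/989  =  8.62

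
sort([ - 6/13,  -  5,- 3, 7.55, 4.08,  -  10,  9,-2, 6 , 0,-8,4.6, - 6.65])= [ - 10, - 8, - 6.65,-5,  -  3,-2, - 6/13,  0 , 4.08,  4.6, 6, 7.55,9]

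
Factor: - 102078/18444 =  -321/58=- 2^ (-1 ) *3^1*29^( - 1 )*107^1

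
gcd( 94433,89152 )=1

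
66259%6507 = 1189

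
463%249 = 214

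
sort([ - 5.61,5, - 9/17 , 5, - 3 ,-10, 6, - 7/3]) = [ - 10, - 5.61, - 3, - 7/3, - 9/17,5 , 5,6]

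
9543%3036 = 435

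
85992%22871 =17379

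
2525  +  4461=6986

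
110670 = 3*36890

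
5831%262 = 67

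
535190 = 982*545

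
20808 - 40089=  - 19281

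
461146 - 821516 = - 360370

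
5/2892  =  5/2892 = 0.00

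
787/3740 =787/3740 =0.21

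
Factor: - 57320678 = -2^1*227^1*126257^1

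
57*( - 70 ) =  - 3990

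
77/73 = 77/73=1.05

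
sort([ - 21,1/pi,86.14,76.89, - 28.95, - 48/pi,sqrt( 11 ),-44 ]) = [-44, -28.95, - 21, - 48/pi,1/pi,sqrt( 11),76.89, 86.14 ] 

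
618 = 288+330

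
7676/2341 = 7676/2341 = 3.28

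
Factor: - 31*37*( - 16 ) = 18352 = 2^4* 31^1 *37^1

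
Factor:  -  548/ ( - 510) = 274/255 =2^1*3^(-1 ) * 5^( -1 )*17^( - 1 )*137^1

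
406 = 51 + 355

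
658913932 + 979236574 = 1638150506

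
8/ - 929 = - 1+921/929 = - 0.01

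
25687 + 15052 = 40739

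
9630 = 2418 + 7212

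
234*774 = 181116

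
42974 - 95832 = - 52858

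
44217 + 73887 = 118104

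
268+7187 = 7455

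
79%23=10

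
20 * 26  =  520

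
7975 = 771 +7204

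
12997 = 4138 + 8859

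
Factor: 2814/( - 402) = -7^1 = - 7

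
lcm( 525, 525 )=525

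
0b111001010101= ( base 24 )68L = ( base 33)3c6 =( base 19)A32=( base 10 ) 3669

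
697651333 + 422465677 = 1120117010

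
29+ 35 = 64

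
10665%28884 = 10665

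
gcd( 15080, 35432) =8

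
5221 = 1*5221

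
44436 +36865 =81301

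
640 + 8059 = 8699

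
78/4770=13/795 = 0.02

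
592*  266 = 157472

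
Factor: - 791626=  - 2^1*11^1*35983^1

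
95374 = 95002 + 372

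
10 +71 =81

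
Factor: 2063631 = 3^1*137^1*5021^1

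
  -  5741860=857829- 6599689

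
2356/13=181+3/13 = 181.23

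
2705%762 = 419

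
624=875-251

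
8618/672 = 4309/336 = 12.82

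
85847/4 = 85847/4 = 21461.75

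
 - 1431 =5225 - 6656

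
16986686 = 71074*239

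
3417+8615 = 12032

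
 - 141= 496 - 637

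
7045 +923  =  7968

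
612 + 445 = 1057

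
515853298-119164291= 396689007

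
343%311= 32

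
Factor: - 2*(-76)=152 = 2^3*19^1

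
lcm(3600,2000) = 18000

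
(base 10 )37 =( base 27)1a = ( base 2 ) 100101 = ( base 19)1I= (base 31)16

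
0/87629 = 0 = 0.00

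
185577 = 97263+88314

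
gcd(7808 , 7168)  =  128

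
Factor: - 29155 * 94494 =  - 2754972570 = - 2^1*3^1*5^1*7^3 * 17^1*15749^1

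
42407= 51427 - 9020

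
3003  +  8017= 11020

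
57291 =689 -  - 56602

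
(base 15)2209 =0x1c29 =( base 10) 7209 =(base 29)8gh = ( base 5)212314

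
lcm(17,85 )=85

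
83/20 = 83/20= 4.15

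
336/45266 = 168/22633 = 0.01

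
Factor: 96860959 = 13^1*7450843^1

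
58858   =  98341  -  39483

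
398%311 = 87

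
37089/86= 37089/86 =431.27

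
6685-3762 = 2923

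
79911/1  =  79911   =  79911.00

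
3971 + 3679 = 7650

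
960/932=240/233  =  1.03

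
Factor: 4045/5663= 5^1*7^(-1 )=5/7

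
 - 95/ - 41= 95/41 = 2.32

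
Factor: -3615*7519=-3^1*5^1*73^1 *103^1*241^1 = - 27181185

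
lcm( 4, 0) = 0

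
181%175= 6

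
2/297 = 2/297 = 0.01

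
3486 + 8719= 12205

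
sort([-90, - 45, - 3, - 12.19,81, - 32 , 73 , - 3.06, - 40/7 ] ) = [ - 90, - 45, - 32, - 12.19, - 40/7, - 3.06, - 3,73, 81]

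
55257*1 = 55257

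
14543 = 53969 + -39426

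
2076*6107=12678132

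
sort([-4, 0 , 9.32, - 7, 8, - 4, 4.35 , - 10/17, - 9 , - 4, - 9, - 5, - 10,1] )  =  [ - 10, - 9,-9, - 7, - 5,-4,  -  4,  -  4, - 10/17, 0,1 , 4.35,8,9.32] 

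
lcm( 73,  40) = 2920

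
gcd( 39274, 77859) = 1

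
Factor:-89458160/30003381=-2^4*3^ (-2)*5^1*11^1*31^ (- 2) * 59^1*1723^1*3469^(-1)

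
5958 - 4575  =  1383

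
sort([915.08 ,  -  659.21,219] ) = [-659.21,219, 915.08]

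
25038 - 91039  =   - 66001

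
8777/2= 8777/2= 4388.50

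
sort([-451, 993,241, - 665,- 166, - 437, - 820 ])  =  [  -  820, - 665, -451, - 437 , - 166, 241, 993 ] 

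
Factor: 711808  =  2^7*67^1 * 83^1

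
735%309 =117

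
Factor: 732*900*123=2^4*3^4*5^2*41^1 * 61^1= 81032400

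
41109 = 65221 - 24112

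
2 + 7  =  9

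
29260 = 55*532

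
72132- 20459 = 51673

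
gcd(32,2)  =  2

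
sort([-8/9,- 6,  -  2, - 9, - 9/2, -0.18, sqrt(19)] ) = [- 9,-6, - 9/2,  -  2, -8/9,  -  0.18,sqrt ( 19) ] 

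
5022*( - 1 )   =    -  5022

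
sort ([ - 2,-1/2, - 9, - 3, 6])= [  -  9 ,- 3, - 2, - 1/2,6] 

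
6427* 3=19281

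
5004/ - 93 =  - 54 + 6/31=   - 53.81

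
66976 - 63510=3466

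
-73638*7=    - 515466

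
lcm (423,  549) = 25803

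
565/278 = 565/278 = 2.03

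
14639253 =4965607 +9673646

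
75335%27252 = 20831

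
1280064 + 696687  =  1976751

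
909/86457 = 303/28819 = 0.01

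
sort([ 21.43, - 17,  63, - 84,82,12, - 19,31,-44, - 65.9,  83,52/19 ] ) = [ - 84, - 65.9,-44, - 19, - 17, 52/19, 12, 21.43, 31, 63,  82,83] 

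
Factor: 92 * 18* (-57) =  - 2^3 * 3^3*19^1 * 23^1 = - 94392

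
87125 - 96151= -9026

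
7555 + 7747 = 15302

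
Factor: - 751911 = - 3^1 * 53^1  *  4729^1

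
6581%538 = 125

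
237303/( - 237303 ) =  - 1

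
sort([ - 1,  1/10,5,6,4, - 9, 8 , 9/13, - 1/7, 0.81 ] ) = [ - 9, - 1, - 1/7,1/10, 9/13,0.81,4,5,6,8]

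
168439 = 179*941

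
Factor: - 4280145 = -3^1*5^1*285343^1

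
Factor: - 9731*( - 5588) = 2^2*11^1*37^1*127^1 * 263^1 = 54376828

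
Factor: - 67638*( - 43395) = 2^1*3^2*5^1 * 11^1 * 263^1*11273^1 = 2935151010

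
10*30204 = 302040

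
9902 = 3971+5931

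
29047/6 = 4841 + 1/6= 4841.17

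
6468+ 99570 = 106038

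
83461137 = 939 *88883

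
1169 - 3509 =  - 2340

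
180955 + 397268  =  578223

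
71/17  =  71/17 =4.18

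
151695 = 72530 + 79165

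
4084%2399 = 1685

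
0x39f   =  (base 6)4143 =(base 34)r9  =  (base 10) 927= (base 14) 4a3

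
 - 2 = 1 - 3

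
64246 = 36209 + 28037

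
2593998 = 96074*27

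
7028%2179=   491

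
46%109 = 46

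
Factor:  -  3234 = -2^1*3^1*7^2*11^1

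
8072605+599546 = 8672151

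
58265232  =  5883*9904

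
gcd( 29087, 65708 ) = 1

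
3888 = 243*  16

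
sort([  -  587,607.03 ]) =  [ - 587,607.03]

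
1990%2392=1990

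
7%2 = 1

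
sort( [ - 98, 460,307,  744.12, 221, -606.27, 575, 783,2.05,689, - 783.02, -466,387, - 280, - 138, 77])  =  [ - 783.02, - 606.27,- 466,-280, -138, - 98,2.05,77,221 , 307,387, 460,575,689, 744.12, 783] 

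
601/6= 601/6 = 100.17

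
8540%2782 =194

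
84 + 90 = 174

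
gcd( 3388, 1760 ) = 44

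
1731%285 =21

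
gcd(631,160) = 1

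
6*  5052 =30312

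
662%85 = 67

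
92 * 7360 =677120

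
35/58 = 35/58 = 0.60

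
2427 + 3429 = 5856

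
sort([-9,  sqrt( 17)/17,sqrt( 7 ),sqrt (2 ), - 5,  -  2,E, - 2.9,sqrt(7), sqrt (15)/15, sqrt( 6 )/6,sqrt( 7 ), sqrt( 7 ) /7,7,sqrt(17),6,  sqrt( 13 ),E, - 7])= [ - 9, - 7,-5, - 2.9,  -  2, sqrt( 17)/17,sqrt( 15 ) /15,sqrt ( 7)/7,sqrt( 6)/6,sqrt(2 ),sqrt( 7 ),sqrt( 7),sqrt( 7),E, E , sqrt(13), sqrt( 17 ) , 6,  7]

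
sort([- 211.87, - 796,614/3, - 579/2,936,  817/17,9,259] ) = [ - 796, - 579/2,- 211.87,9,817/17, 614/3, 259,936] 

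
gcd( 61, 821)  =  1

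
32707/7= 4672 + 3/7 = 4672.43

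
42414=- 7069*( - 6)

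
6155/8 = 769 + 3/8=769.38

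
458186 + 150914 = 609100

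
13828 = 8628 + 5200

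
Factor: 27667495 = 5^1*283^1*19553^1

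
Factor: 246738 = 2^1  *3^1 * 17^1*41^1 * 59^1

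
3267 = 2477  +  790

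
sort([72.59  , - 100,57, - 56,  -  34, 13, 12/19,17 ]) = [ - 100,-56, - 34 , 12/19,  13, 17, 57, 72.59 ] 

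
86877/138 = 629 + 25/46=629.54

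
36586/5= 36586/5 =7317.20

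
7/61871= 7/61871 = 0.00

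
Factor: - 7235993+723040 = -19^1*373^1*919^1 = -6512953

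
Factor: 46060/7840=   47/8 = 2^(-3 )*47^1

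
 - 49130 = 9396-58526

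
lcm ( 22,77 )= 154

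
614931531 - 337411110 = 277520421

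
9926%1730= 1276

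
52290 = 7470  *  7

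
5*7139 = 35695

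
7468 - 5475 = 1993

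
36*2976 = 107136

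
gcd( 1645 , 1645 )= 1645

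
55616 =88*632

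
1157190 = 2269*510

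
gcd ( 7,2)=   1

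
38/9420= 19/4710 = 0.00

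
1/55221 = 1/55221 = 0.00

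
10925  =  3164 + 7761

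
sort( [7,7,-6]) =[-6, 7,7]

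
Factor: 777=3^1*7^1 * 37^1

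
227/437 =227/437 = 0.52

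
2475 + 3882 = 6357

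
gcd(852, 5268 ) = 12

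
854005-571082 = 282923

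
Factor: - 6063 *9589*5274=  - 2^1*3^3*43^2*47^1 * 223^1*293^1 =- 306620376318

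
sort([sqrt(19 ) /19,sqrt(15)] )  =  [sqrt(19) /19,sqrt( 15 ) ] 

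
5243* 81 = 424683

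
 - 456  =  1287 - 1743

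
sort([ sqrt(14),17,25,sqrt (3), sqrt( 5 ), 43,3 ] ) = [ sqrt( 3 ), sqrt( 5 ),  3,sqrt( 14 ) , 17, 25,  43]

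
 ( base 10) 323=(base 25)CN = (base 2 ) 101000011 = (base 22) EF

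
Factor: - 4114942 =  - 2^1*13^1*101^1 * 1567^1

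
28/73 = 28/73  =  0.38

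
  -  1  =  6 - 7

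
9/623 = 9/623 = 0.01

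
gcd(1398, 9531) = 3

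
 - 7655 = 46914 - 54569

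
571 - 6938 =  - 6367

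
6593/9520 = 6593/9520 = 0.69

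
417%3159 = 417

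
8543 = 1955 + 6588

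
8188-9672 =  -1484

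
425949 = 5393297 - 4967348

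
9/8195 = 9/8195   =  0.00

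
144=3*48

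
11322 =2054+9268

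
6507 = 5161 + 1346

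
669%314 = 41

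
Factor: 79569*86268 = 6864258492 = 2^2  *  3^4*7^2*13^1*79^1*421^1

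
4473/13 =344 + 1/13 = 344.08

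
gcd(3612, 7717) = 1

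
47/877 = 47/877 = 0.05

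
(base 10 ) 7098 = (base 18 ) 13g6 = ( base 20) hei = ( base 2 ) 1101110111010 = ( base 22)eee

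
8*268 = 2144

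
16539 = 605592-589053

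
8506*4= 34024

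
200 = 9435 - 9235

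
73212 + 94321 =167533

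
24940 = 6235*4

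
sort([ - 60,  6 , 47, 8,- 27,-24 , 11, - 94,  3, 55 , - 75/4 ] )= [  -  94,  -  60, - 27 , - 24 , - 75/4, 3, 6,8,11,47, 55]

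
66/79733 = 66/79733 = 0.00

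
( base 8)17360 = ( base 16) 1ef0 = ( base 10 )7920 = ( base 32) 7ng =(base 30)8o0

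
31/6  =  31/6 = 5.17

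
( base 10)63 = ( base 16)3F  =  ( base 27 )29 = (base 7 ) 120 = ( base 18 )39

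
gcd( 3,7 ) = 1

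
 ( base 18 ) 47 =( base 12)67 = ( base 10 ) 79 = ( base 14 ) 59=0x4F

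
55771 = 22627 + 33144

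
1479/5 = 295 + 4/5 = 295.80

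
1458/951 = 1+169/317 = 1.53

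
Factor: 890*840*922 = 2^5*3^1 * 5^2*7^1*89^1*461^1 = 689287200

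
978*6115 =5980470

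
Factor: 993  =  3^1*331^1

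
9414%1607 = 1379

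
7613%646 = 507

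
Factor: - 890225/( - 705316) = 2^( - 2)*5^2*7^1*5087^1*176329^( - 1 )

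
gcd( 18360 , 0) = 18360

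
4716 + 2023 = 6739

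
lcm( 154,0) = 0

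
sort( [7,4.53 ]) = [ 4.53,7]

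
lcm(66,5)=330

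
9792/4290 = 2 + 202/715=2.28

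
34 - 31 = 3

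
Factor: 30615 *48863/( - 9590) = -299188149/1918  =  -2^ (  -  1)*3^1 *7^( - 1 )* 13^1*131^1* 137^ (-1)*157^1*373^1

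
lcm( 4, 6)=12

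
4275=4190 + 85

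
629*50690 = 31884010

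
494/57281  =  494/57281= 0.01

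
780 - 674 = 106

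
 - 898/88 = - 449/44 = - 10.20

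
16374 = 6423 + 9951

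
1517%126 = 5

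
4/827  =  4/827 = 0.00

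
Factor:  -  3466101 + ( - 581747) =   -  4047848 = -2^3 * 7^1*41^2*43^1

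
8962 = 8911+51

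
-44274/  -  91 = 486 + 48/91 = 486.53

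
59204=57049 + 2155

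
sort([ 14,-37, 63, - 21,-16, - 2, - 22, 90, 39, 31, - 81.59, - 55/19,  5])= [-81.59, - 37, - 22, -21,-16, - 55/19 , - 2,  5, 14, 31  ,  39, 63 , 90 ] 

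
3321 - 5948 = - 2627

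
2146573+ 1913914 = 4060487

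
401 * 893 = 358093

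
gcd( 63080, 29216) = 664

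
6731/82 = 82+7/82 = 82.09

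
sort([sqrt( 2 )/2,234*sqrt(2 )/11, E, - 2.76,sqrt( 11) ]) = [-2.76, sqrt(2 )/2 , E,sqrt( 11 ), 234*sqrt(2) /11] 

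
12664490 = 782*16195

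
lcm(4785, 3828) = 19140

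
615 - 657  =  -42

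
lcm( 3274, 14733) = 29466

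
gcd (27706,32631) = 1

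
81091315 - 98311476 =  - 17220161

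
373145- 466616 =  - 93471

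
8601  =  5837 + 2764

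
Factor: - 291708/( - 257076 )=219/193 = 3^1*73^1*193^(-1 ) 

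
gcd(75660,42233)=1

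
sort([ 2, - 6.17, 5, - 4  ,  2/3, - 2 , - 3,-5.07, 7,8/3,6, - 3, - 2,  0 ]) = [-6.17,- 5.07,  -  4, - 3,-3, - 2, - 2,0, 2/3,2,8/3,5,  6, 7]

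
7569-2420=5149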